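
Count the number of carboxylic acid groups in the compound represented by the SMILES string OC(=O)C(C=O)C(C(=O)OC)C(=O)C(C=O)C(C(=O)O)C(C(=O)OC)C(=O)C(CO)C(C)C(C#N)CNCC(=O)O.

Taking each segment in turn:
  HOOC: –COOH: carbonyl C bonded to –OH and C → carboxylic acid (the –OH is not a separate alcohol).
  CH(CHO): pendant –CHO: carbonyl C bonded to C and H → aldehyde.
  CH(COOCH3): pendant –COOCH3: carbonyl C bonded to C and –OCH3 → ester.
  CO: –C(=O)– with carbon on both sides → ketone.
  CH(CHO): pendant –CHO: carbonyl C bonded to C and H → aldehyde.
  CH(COOH): pendant –COOH: carbonyl C bonded to C and –OH → carboxylic acid.
  CH(COOCH3): pendant –COOCH3: carbonyl C bonded to C and –OCH3 → ester.
  CO: –C(=O)– with carbon on both sides → ketone.
  CH(CH2OH): pendant –CH2OH on an sp³ backbone C → alcohol.
  CH(CN): pendant –C≡N: nitrile.
  CH2NHCH2: C–N–C with sp³ carbons and no adjacent C=O → amine (secondary).
  COOH: –COOH: carbonyl C bonded to –OH and C → carboxylic acid (the –OH is not a separate alcohol).
Carboxylic acid appears at: HOOC, CH(COOH), COOH → 3.

3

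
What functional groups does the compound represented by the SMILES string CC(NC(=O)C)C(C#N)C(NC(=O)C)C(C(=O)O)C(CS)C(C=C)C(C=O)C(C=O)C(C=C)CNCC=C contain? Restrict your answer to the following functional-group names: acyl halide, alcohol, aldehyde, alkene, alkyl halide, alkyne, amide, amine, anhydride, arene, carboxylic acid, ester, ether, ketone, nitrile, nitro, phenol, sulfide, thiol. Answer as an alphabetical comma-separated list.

aldehyde, alkene, amide, amine, carboxylic acid, nitrile, thiol

Taking each segment in turn:
  CH(NHCOCH3): pendant –NHC(=O)CH3: N bonded to a carbonyl → amide (not amine).
  CH(CN): pendant –C≡N: nitrile.
  CH(NHCOCH3): pendant –NHC(=O)CH3: N bonded to a carbonyl → amide (not amine).
  CH(COOH): pendant –COOH: carbonyl C bonded to C and –OH → carboxylic acid.
  CH(CH2SH): pendant –CH2SH → thiol.
  CH(CH=CH2): pendant –CH=CH2: C=C double bond → alkene.
  CH(CHO): pendant –CHO: carbonyl C bonded to C and H → aldehyde.
  CH(CHO): pendant –CHO: carbonyl C bonded to C and H → aldehyde.
  CH(CH=CH2): pendant –CH=CH2: C=C double bond → alkene.
  CH2NHCH2: C–N–C with sp³ carbons and no adjacent C=O → amine (secondary).
  CH=CH2: C=C double bond → alkene.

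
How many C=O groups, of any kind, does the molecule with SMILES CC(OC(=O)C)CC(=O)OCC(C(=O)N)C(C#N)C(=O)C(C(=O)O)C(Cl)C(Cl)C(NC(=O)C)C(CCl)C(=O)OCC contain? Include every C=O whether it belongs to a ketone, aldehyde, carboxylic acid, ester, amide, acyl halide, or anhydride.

7

CH(OCOCH3): ester, 1 C=O (running total 1).
CH2COOCH2: ester, 1 C=O (running total 2).
CH(CONH2): amide, 1 C=O (running total 3).
CO: ketone, 1 C=O (running total 4).
CH(COOH): carboxylic acid, 1 C=O (running total 5).
CH(NHCOCH3): amide, 1 C=O (running total 6).
COOCH2CH3: ester, 1 C=O (running total 7).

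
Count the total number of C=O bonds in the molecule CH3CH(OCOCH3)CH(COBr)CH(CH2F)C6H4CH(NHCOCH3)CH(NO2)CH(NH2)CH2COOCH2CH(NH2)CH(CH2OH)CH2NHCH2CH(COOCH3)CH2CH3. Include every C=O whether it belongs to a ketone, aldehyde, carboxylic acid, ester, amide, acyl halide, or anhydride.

CH(OCOCH3): ester, 1 C=O (running total 1).
CH(COBr): acyl halide, 1 C=O (running total 2).
CH(NHCOCH3): amide, 1 C=O (running total 3).
CH2COOCH2: ester, 1 C=O (running total 4).
CH(COOCH3): ester, 1 C=O (running total 5).

5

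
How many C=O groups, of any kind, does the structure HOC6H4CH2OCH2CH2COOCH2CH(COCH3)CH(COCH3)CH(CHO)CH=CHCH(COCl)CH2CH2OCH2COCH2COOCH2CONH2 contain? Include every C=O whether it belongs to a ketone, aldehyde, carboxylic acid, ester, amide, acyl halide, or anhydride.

8

CH2COOCH2: ester, 1 C=O (running total 1).
CH(COCH3): ketone, 1 C=O (running total 2).
CH(COCH3): ketone, 1 C=O (running total 3).
CH(CHO): aldehyde, 1 C=O (running total 4).
CH(COCl): acyl halide, 1 C=O (running total 5).
CO: ketone, 1 C=O (running total 6).
CH2COOCH2: ester, 1 C=O (running total 7).
CONH2: amide, 1 C=O (running total 8).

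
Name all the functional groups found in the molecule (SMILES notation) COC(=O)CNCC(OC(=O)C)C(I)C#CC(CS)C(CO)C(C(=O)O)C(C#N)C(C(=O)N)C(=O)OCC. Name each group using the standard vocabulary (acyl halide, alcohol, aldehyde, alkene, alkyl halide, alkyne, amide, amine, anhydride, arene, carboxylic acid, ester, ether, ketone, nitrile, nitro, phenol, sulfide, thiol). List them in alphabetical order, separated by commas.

CH3O–C(=O)–: carbonyl C bonded to C and to –OCH3 → ester (not ketone + ether).
C–N–C with sp³ carbons and no adjacent C=O → amine (secondary).
pendant –OC(=O)CH3: an acyloxy group → ester.
halogen on an sp³ carbon → alkyl halide.
C≡C triple bond → alkyne.
pendant –CH2SH → thiol.
pendant –CH2OH on an sp³ backbone C → alcohol.
pendant –COOH: carbonyl C bonded to C and –OH → carboxylic acid.
pendant –C≡N: nitrile.
pendant –CONH2: carbonyl C bonded to C and N → amide.
–C(=O)OCH2CH3: carbonyl C bonded to C and to –OEt → ester.

alcohol, alkyl halide, alkyne, amide, amine, carboxylic acid, ester, nitrile, thiol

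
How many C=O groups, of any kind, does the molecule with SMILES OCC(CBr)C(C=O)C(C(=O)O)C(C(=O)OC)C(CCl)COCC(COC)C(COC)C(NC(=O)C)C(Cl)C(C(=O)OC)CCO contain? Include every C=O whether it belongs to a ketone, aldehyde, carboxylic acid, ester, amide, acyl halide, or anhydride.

5

CH(CHO): aldehyde, 1 C=O (running total 1).
CH(COOH): carboxylic acid, 1 C=O (running total 2).
CH(COOCH3): ester, 1 C=O (running total 3).
CH(NHCOCH3): amide, 1 C=O (running total 4).
CH(COOCH3): ester, 1 C=O (running total 5).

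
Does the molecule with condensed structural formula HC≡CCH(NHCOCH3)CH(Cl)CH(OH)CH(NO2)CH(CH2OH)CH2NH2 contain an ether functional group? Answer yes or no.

C≡C triple bond → alkyne.
pendant –NHC(=O)CH3: N bonded to a carbonyl → amide (not amine).
halogen on an sp³ carbon → alkyl halide.
–OH on an sp³ carbon → alcohol (secondary).
–NO2 on an sp³ carbon → nitro (the N=O is not a carbonyl).
pendant –CH2OH on an sp³ backbone C → alcohol.
–NH2 on an sp³ carbon with no adjacent C=O → amine.
The groups actually present are: alcohol, alkyl halide, alkyne, amide, amine, nitro.

no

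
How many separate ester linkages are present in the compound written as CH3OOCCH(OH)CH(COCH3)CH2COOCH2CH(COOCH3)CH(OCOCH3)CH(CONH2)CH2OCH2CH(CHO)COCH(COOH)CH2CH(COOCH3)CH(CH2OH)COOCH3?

CH3O–C(=O)–: carbonyl C bonded to C and to –OCH3 → ester (not ketone + ether).
–OH on an sp³ carbon → alcohol (secondary).
pendant –COCH3: carbonyl C bonded to two carbons → ketone.
–C(=O)–O–C with C on the carbonyl side → ester.
pendant –COOCH3: carbonyl C bonded to C and –OCH3 → ester.
pendant –OC(=O)CH3: an acyloxy group → ester.
pendant –CONH2: carbonyl C bonded to C and N → amide.
C–O–C with sp³ carbons on both sides and no adjacent C=O → ether.
pendant –CHO: carbonyl C bonded to C and H → aldehyde.
–C(=O)– with carbon on both sides → ketone.
pendant –COOH: carbonyl C bonded to C and –OH → carboxylic acid.
pendant –COOCH3: carbonyl C bonded to C and –OCH3 → ester.
pendant –CH2OH on an sp³ backbone C → alcohol.
–C(=O)OCH3: carbonyl C bonded to C and to –OCH3 → ester (not ketone + ether).
Ester appears at: CH3OOC, CH2COOCH2, CH(COOCH3), CH(OCOCH3), CH(COOCH3), COOCH3 → 6.

6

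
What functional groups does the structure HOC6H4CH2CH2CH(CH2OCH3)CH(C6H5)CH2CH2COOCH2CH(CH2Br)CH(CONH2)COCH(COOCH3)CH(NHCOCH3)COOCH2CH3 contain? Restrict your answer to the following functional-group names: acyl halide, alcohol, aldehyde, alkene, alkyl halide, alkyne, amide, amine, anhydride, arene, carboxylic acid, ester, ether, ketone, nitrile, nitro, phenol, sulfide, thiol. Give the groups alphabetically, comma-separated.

alkyl halide, amide, arene, ester, ether, ketone, phenol

Reading the structure from left to right:
  HOC6H4: –OH attached directly to an aromatic ring → phenol (not alcohol); the ring itself is an arene.
  CH(CH2OCH3): pendant –CH2OCH3: C–O–C linkage → ether.
  CH(C6H5): pendant –C6H5: benzene ring → arene.
  CH2COOCH2: –C(=O)–O–C with C on the carbonyl side → ester.
  CH(CH2Br): pendant –CH2X: halogen on sp³ carbon → alkyl halide.
  CH(CONH2): pendant –CONH2: carbonyl C bonded to C and N → amide.
  CO: –C(=O)– with carbon on both sides → ketone.
  CH(COOCH3): pendant –COOCH3: carbonyl C bonded to C and –OCH3 → ester.
  CH(NHCOCH3): pendant –NHC(=O)CH3: N bonded to a carbonyl → amide (not amine).
  COOCH2CH3: –C(=O)OCH2CH3: carbonyl C bonded to C and to –OEt → ester.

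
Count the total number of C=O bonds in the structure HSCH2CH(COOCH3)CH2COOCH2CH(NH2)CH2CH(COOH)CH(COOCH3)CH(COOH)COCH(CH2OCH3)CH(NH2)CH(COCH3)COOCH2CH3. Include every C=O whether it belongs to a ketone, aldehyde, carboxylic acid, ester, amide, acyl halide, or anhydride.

CH(COOCH3): ester, 1 C=O (running total 1).
CH2COOCH2: ester, 1 C=O (running total 2).
CH(COOH): carboxylic acid, 1 C=O (running total 3).
CH(COOCH3): ester, 1 C=O (running total 4).
CH(COOH): carboxylic acid, 1 C=O (running total 5).
CO: ketone, 1 C=O (running total 6).
CH(COCH3): ketone, 1 C=O (running total 7).
COOCH2CH3: ester, 1 C=O (running total 8).

8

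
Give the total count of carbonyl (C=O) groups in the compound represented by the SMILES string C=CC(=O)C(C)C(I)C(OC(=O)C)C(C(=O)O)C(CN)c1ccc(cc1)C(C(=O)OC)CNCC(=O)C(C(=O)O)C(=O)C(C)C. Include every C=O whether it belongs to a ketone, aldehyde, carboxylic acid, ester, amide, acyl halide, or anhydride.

CO: ketone, 1 C=O (running total 1).
CH(OCOCH3): ester, 1 C=O (running total 2).
CH(COOH): carboxylic acid, 1 C=O (running total 3).
CH(COOCH3): ester, 1 C=O (running total 4).
CO: ketone, 1 C=O (running total 5).
CH(COOH): carboxylic acid, 1 C=O (running total 6).
CO: ketone, 1 C=O (running total 7).

7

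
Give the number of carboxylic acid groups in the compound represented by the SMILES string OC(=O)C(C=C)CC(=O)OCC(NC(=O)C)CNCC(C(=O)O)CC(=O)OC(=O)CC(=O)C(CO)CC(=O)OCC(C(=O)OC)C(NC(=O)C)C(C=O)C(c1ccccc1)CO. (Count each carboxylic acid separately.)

2

Reading the structure from left to right:
  HOOC: –COOH: carbonyl C bonded to –OH and C → carboxylic acid (the –OH is not a separate alcohol).
  CH(CH=CH2): pendant –CH=CH2: C=C double bond → alkene.
  CH2COOCH2: –C(=O)–O–C with C on the carbonyl side → ester.
  CH(NHCOCH3): pendant –NHC(=O)CH3: N bonded to a carbonyl → amide (not amine).
  CH2NHCH2: C–N–C with sp³ carbons and no adjacent C=O → amine (secondary).
  CH(COOH): pendant –COOH: carbonyl C bonded to C and –OH → carboxylic acid.
  CH2CO-O-COCH2: two acyl groups sharing one oxygen, –C(=O)–O–C(=O)– → anhydride.
  CO: –C(=O)– with carbon on both sides → ketone.
  CH(CH2OH): pendant –CH2OH on an sp³ backbone C → alcohol.
  CH2COOCH2: –C(=O)–O–C with C on the carbonyl side → ester.
  CH(COOCH3): pendant –COOCH3: carbonyl C bonded to C and –OCH3 → ester.
  CH(NHCOCH3): pendant –NHC(=O)CH3: N bonded to a carbonyl → amide (not amine).
  CH(CHO): pendant –CHO: carbonyl C bonded to C and H → aldehyde.
  CH(C6H5): pendant –C6H5: benzene ring → arene.
  CH2OH: –OH on an sp³ carbon → alcohol.
Carboxylic acid appears at: HOOC, CH(COOH) → 2.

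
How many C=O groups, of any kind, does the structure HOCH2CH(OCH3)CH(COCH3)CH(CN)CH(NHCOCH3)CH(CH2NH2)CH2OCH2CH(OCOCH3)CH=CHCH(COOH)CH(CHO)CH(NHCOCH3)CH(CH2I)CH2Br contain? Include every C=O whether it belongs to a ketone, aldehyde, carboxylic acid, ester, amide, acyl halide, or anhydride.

6

CH(COCH3): ketone, 1 C=O (running total 1).
CH(NHCOCH3): amide, 1 C=O (running total 2).
CH(OCOCH3): ester, 1 C=O (running total 3).
CH(COOH): carboxylic acid, 1 C=O (running total 4).
CH(CHO): aldehyde, 1 C=O (running total 5).
CH(NHCOCH3): amide, 1 C=O (running total 6).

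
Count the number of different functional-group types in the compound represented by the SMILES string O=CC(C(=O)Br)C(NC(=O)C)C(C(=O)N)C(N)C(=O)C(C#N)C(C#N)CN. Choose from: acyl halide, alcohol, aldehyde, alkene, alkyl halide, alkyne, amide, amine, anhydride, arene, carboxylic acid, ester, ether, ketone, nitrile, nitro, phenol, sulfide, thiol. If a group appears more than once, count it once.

6

terminal –CHO: carbonyl C bonded to H and C → aldehyde.
pendant –C(=O)X: carbonyl C bonded to C and halogen → acyl halide.
pendant –NHC(=O)CH3: N bonded to a carbonyl → amide (not amine).
pendant –CONH2: carbonyl C bonded to C and N → amide.
–NH2 on an sp³ carbon with no adjacent C=O → amine.
–C(=O)– with carbon on both sides → ketone.
pendant –C≡N: nitrile.
pendant –C≡N: nitrile.
–NH2 on an sp³ carbon with no adjacent C=O → amine.
Distinct types present: acyl halide, aldehyde, amide, amine, ketone, nitrile.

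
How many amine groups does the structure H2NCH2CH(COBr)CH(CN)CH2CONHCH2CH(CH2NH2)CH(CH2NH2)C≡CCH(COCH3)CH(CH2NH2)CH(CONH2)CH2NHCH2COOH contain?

5

–NH2 on an sp³ carbon with no adjacent C=O → amine.
pendant –C(=O)X: carbonyl C bonded to C and halogen → acyl halide.
pendant –C≡N: nitrile.
–C(=O)–N– linkage → amide (the N is not an amine).
pendant –CH2NH2: N on sp³ C, no adjacent C=O → amine.
pendant –CH2NH2: N on sp³ C, no adjacent C=O → amine.
C≡C triple bond → alkyne.
pendant –COCH3: carbonyl C bonded to two carbons → ketone.
pendant –CH2NH2: N on sp³ C, no adjacent C=O → amine.
pendant –CONH2: carbonyl C bonded to C and N → amide.
C–N–C with sp³ carbons and no adjacent C=O → amine (secondary).
–COOH: carbonyl C bonded to –OH and C → carboxylic acid (the –OH is not a separate alcohol).
Amine appears at: H2NCH2, CH(CH2NH2), CH(CH2NH2), CH(CH2NH2), CH2NHCH2 → 5.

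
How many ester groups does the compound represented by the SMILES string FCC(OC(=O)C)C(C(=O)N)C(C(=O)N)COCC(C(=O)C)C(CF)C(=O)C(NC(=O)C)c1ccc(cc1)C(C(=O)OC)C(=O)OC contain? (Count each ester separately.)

3

halogen on an sp³ carbon → alkyl halide.
pendant –OC(=O)CH3: an acyloxy group → ester.
pendant –CONH2: carbonyl C bonded to C and N → amide.
pendant –CONH2: carbonyl C bonded to C and N → amide.
C–O–C with sp³ carbons on both sides and no adjacent C=O → ether.
pendant –COCH3: carbonyl C bonded to two carbons → ketone.
pendant –CH2X: halogen on sp³ carbon → alkyl halide.
–C(=O)– with carbon on both sides → ketone.
pendant –NHC(=O)CH3: N bonded to a carbonyl → amide (not amine).
para-disubstituted benzene ring → arene.
pendant –COOCH3: carbonyl C bonded to C and –OCH3 → ester.
–C(=O)OCH3: carbonyl C bonded to C and to –OCH3 → ester (not ketone + ether).
Ester appears at: CH(OCOCH3), CH(COOCH3), COOCH3 → 3.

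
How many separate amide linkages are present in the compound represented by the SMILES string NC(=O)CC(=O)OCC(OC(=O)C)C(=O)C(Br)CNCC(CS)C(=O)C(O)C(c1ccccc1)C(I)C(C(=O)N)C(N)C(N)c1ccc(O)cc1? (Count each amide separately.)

2

Reading the structure from left to right:
  H2NCO: –C(=O)NH2: carbonyl C bonded to C and to N → amide (the N is not a separate amine).
  CH2COOCH2: –C(=O)–O–C with C on the carbonyl side → ester.
  CH(OCOCH3): pendant –OC(=O)CH3: an acyloxy group → ester.
  CO: –C(=O)– with carbon on both sides → ketone.
  CH(Br): halogen on an sp³ carbon → alkyl halide.
  CH2NHCH2: C–N–C with sp³ carbons and no adjacent C=O → amine (secondary).
  CH(CH2SH): pendant –CH2SH → thiol.
  CO: –C(=O)– with carbon on both sides → ketone.
  CH(OH): –OH on an sp³ carbon → alcohol (secondary).
  CH(C6H5): pendant –C6H5: benzene ring → arene.
  CH(I): halogen on an sp³ carbon → alkyl halide.
  CH(CONH2): pendant –CONH2: carbonyl C bonded to C and N → amide.
  CH(NH2): –NH2 on an sp³ carbon with no adjacent C=O → amine.
  CH(NH2): –NH2 on an sp³ carbon with no adjacent C=O → amine.
  C6H4OH: –OH attached directly to an aromatic ring → phenol (not alcohol); the ring itself is an arene.
Amide appears at: H2NCO, CH(CONH2) → 2.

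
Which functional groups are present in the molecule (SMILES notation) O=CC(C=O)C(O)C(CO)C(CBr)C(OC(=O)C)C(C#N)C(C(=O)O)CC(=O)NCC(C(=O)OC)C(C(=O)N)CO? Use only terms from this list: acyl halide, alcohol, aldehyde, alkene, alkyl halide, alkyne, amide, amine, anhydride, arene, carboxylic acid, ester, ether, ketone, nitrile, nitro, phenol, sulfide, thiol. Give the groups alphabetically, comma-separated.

alcohol, aldehyde, alkyl halide, amide, carboxylic acid, ester, nitrile

terminal –CHO: carbonyl C bonded to H and C → aldehyde.
pendant –CHO: carbonyl C bonded to C and H → aldehyde.
–OH on an sp³ carbon → alcohol (secondary).
pendant –CH2OH on an sp³ backbone C → alcohol.
pendant –CH2X: halogen on sp³ carbon → alkyl halide.
pendant –OC(=O)CH3: an acyloxy group → ester.
pendant –C≡N: nitrile.
pendant –COOH: carbonyl C bonded to C and –OH → carboxylic acid.
–C(=O)–N– linkage → amide (the N is not an amine).
pendant –COOCH3: carbonyl C bonded to C and –OCH3 → ester.
pendant –CONH2: carbonyl C bonded to C and N → amide.
–OH on an sp³ carbon → alcohol.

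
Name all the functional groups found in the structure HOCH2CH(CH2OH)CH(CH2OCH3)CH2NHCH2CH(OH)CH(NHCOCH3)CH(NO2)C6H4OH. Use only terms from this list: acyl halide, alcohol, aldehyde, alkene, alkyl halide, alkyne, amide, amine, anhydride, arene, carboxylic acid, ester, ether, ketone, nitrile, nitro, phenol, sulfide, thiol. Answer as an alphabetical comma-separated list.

alcohol, amide, amine, arene, ether, nitro, phenol

HO– on an sp³ carbon → alcohol.
pendant –CH2OH on an sp³ backbone C → alcohol.
pendant –CH2OCH3: C–O–C linkage → ether.
C–N–C with sp³ carbons and no adjacent C=O → amine (secondary).
–OH on an sp³ carbon → alcohol (secondary).
pendant –NHC(=O)CH3: N bonded to a carbonyl → amide (not amine).
–NO2 on an sp³ carbon → nitro (the N=O is not a carbonyl).
–OH attached directly to an aromatic ring → phenol (not alcohol); the ring itself is an arene.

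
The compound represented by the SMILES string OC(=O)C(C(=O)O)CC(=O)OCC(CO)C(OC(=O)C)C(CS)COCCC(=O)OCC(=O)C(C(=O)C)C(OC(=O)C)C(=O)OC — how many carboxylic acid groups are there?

2

Reading the structure from left to right:
  HOOC: –COOH: carbonyl C bonded to –OH and C → carboxylic acid (the –OH is not a separate alcohol).
  CH(COOH): pendant –COOH: carbonyl C bonded to C and –OH → carboxylic acid.
  CH2COOCH2: –C(=O)–O–C with C on the carbonyl side → ester.
  CH(CH2OH): pendant –CH2OH on an sp³ backbone C → alcohol.
  CH(OCOCH3): pendant –OC(=O)CH3: an acyloxy group → ester.
  CH(CH2SH): pendant –CH2SH → thiol.
  CH2OCH2: C–O–C with sp³ carbons on both sides and no adjacent C=O → ether.
  CH2COOCH2: –C(=O)–O–C with C on the carbonyl side → ester.
  CO: –C(=O)– with carbon on both sides → ketone.
  CH(COCH3): pendant –COCH3: carbonyl C bonded to two carbons → ketone.
  CH(OCOCH3): pendant –OC(=O)CH3: an acyloxy group → ester.
  COOCH3: –C(=O)OCH3: carbonyl C bonded to C and to –OCH3 → ester (not ketone + ether).
Carboxylic acid appears at: HOOC, CH(COOH) → 2.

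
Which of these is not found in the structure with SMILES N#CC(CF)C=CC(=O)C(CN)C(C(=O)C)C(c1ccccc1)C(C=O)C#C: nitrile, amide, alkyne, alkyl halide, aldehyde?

amide

aldehyde: present (CH(CHO) — pendant –CHO: carbonyl C bonded to C and H → aldehyde).
nitrile: present (N≡C — N≡C–: carbon triple-bonded to nitrogen → nitrile).
alkyne: present (C≡CH — C≡C triple bond → alkyne).
alkyl halide: present (CH(CH2F) — pendant –CH2X: halogen on sp³ carbon → alkyl halide).
amide: no segment matches this pattern.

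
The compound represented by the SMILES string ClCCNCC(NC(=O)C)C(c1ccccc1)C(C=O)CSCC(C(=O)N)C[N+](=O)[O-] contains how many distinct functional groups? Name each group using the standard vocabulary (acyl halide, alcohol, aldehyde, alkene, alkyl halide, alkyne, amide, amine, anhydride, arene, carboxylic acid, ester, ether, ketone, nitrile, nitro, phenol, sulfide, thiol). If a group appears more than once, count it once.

halogen on an sp³ carbon → alkyl halide.
C–N–C with sp³ carbons and no adjacent C=O → amine (secondary).
pendant –NHC(=O)CH3: N bonded to a carbonyl → amide (not amine).
pendant –C6H5: benzene ring → arene.
pendant –CHO: carbonyl C bonded to C and H → aldehyde.
C–S–C linkage → sulfide (thioether).
pendant –CONH2: carbonyl C bonded to C and N → amide.
–NO2 on carbon → nitro group.
Distinct types present: aldehyde, alkyl halide, amide, amine, arene, nitro, sulfide.

7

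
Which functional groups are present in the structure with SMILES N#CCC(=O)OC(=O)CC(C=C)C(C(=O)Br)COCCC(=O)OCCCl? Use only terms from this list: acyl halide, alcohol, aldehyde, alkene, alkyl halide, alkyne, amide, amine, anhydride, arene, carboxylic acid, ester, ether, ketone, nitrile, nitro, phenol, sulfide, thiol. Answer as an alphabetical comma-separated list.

N≡C–: carbon triple-bonded to nitrogen → nitrile.
two acyl groups sharing one oxygen, –C(=O)–O–C(=O)– → anhydride.
pendant –CH=CH2: C=C double bond → alkene.
pendant –C(=O)X: carbonyl C bonded to C and halogen → acyl halide.
C–O–C with sp³ carbons on both sides and no adjacent C=O → ether.
–C(=O)–O–C with C on the carbonyl side → ester.
halogen on an sp³ carbon → alkyl halide.

acyl halide, alkene, alkyl halide, anhydride, ester, ether, nitrile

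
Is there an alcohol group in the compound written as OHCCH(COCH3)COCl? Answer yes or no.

no

terminal –CHO: carbonyl C bonded to H and C → aldehyde.
pendant –COCH3: carbonyl C bonded to two carbons → ketone.
–C(=O)Cl: carbonyl C bonded to C and to a halogen → acyl halide (not alkyl halide).
The groups actually present are: acyl halide, aldehyde, ketone.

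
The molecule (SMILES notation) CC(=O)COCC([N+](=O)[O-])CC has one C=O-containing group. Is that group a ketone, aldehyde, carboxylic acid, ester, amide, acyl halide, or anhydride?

The carbonyl is in the CO segment: –C(=O)– with carbon on both sides → ketone.

ketone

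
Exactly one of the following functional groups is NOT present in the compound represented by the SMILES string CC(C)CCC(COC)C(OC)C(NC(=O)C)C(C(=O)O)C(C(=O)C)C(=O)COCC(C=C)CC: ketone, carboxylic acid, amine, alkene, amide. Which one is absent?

carboxylic acid: present (CH(COOH) — pendant –COOH: carbonyl C bonded to C and –OH → carboxylic acid).
amide: present (CH(NHCOCH3) — pendant –NHC(=O)CH3: N bonded to a carbonyl → amide (not amine)).
ketone: present (CH(COCH3) — pendant –COCH3: carbonyl C bonded to two carbons → ketone).
alkene: present (CH(CH=CH2) — pendant –CH=CH2: C=C double bond → alkene).
amine: absent. In CH(NHCOCH3), the nitrogen is bonded directly to a carbonyl carbon, making it part of an amide, not a free amine.

amine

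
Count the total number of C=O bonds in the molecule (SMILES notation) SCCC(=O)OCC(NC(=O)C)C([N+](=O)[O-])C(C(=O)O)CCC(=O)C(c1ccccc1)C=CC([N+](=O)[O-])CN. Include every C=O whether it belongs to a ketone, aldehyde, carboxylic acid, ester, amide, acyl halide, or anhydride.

CH2COOCH2: ester, 1 C=O (running total 1).
CH(NHCOCH3): amide, 1 C=O (running total 2).
CH(COOH): carboxylic acid, 1 C=O (running total 3).
CO: ketone, 1 C=O (running total 4).

4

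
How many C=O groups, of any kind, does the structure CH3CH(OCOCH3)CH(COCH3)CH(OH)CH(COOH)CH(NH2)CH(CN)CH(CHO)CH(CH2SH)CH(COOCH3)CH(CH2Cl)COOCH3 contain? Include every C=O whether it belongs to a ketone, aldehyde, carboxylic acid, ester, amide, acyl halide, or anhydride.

6

CH(OCOCH3): ester, 1 C=O (running total 1).
CH(COCH3): ketone, 1 C=O (running total 2).
CH(COOH): carboxylic acid, 1 C=O (running total 3).
CH(CHO): aldehyde, 1 C=O (running total 4).
CH(COOCH3): ester, 1 C=O (running total 5).
COOCH3: ester, 1 C=O (running total 6).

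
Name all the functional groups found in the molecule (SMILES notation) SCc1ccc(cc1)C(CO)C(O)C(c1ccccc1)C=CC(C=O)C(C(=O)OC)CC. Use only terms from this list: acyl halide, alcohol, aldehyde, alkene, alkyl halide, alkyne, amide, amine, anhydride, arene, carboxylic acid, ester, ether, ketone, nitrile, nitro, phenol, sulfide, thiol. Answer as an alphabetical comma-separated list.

alcohol, aldehyde, alkene, arene, ester, thiol

Working along the chain:
  HSCH2: –SH on an sp³ carbon → thiol.
  C6H4: para-disubstituted benzene ring → arene.
  CH(CH2OH): pendant –CH2OH on an sp³ backbone C → alcohol.
  CH(OH): –OH on an sp³ carbon → alcohol (secondary).
  CH(C6H5): pendant –C6H5: benzene ring → arene.
  CH=CH: C=C double bond → alkene.
  CH(CHO): pendant –CHO: carbonyl C bonded to C and H → aldehyde.
  CH(COOCH3): pendant –COOCH3: carbonyl C bonded to C and –OCH3 → ester.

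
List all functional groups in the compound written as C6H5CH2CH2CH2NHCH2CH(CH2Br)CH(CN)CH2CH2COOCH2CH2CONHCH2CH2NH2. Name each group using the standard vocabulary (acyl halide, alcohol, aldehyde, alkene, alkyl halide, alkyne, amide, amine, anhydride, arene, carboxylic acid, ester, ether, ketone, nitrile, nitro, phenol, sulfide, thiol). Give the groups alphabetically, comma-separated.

Taking each segment in turn:
  C6H5: C6H5– phenyl ring → arene.
  CH2NHCH2: C–N–C with sp³ carbons and no adjacent C=O → amine (secondary).
  CH(CH2Br): pendant –CH2X: halogen on sp³ carbon → alkyl halide.
  CH(CN): pendant –C≡N: nitrile.
  CH2COOCH2: –C(=O)–O–C with C on the carbonyl side → ester.
  CH2CONHCH2: –C(=O)–N– linkage → amide (the N is not an amine).
  CH2NH2: –NH2 on an sp³ carbon with no adjacent C=O → amine.

alkyl halide, amide, amine, arene, ester, nitrile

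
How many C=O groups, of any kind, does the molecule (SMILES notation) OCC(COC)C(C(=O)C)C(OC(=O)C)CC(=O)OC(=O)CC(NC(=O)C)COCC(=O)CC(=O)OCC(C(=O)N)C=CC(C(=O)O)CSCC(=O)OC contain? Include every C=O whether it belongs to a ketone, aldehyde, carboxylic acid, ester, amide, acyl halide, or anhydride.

10

CH(COCH3): ketone, 1 C=O (running total 1).
CH(OCOCH3): ester, 1 C=O (running total 2).
CH2CO-O-COCH2: anhydride, 2 C=O (running total 4).
CH(NHCOCH3): amide, 1 C=O (running total 5).
CO: ketone, 1 C=O (running total 6).
CH2COOCH2: ester, 1 C=O (running total 7).
CH(CONH2): amide, 1 C=O (running total 8).
CH(COOH): carboxylic acid, 1 C=O (running total 9).
COOCH3: ester, 1 C=O (running total 10).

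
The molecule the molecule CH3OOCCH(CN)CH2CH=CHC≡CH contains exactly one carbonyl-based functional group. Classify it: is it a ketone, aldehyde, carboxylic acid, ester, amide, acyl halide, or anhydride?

ester

The carbonyl is in the CH3OOC segment: CH3O–C(=O)–: carbonyl C bonded to C and to –OCH3 → ester (not ketone + ether).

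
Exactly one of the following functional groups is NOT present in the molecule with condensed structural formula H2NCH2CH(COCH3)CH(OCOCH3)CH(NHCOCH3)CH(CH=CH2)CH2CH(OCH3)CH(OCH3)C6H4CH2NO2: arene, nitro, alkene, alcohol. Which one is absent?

alcohol

alkene: present (CH(CH=CH2) — pendant –CH=CH2: C=C double bond → alkene).
nitro: present (CH2NO2 — –NO2 on carbon → nitro group).
arene: present (C6H4 — para-disubstituted benzene ring → arene).
alcohol: no segment matches this pattern.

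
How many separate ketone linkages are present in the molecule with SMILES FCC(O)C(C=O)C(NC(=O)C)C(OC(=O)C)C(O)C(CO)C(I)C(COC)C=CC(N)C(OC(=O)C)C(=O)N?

halogen on an sp³ carbon → alkyl halide.
–OH on an sp³ carbon → alcohol (secondary).
pendant –CHO: carbonyl C bonded to C and H → aldehyde.
pendant –NHC(=O)CH3: N bonded to a carbonyl → amide (not amine).
pendant –OC(=O)CH3: an acyloxy group → ester.
–OH on an sp³ carbon → alcohol (secondary).
pendant –CH2OH on an sp³ backbone C → alcohol.
halogen on an sp³ carbon → alkyl halide.
pendant –CH2OCH3: C–O–C linkage → ether.
C=C double bond → alkene.
–NH2 on an sp³ carbon with no adjacent C=O → amine.
pendant –OC(=O)CH3: an acyloxy group → ester.
–C(=O)NH2: carbonyl C bonded to C and to N → amide (the N is not a separate amine).
No segment is a ketone: CH(CHO) is aldehyde, not ketone; CH(NHCOCH3) is amide, not ketone; CH(OCOCH3) is ester, not ketone. → 0.

0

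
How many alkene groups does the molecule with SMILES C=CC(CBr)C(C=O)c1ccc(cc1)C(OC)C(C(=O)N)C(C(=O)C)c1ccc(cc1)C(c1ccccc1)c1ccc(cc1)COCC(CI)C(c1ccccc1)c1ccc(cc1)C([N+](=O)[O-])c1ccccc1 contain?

1

C=C double bond → alkene.
pendant –CH2X: halogen on sp³ carbon → alkyl halide.
pendant –CHO: carbonyl C bonded to C and H → aldehyde.
para-disubstituted benzene ring → arene.
pendant –OCH3: C–O–C with sp³ C, no adjacent C=O → ether.
pendant –CONH2: carbonyl C bonded to C and N → amide.
pendant –COCH3: carbonyl C bonded to two carbons → ketone.
para-disubstituted benzene ring → arene.
pendant –C6H5: benzene ring → arene.
para-disubstituted benzene ring → arene.
C–O–C with sp³ carbons on both sides and no adjacent C=O → ether.
pendant –CH2X: halogen on sp³ carbon → alkyl halide.
pendant –C6H5: benzene ring → arene.
para-disubstituted benzene ring → arene.
–NO2 on an sp³ carbon → nitro (the N=O is not a carbonyl).
–C6H5 phenyl ring → arene.
Alkene appears at: CH2=CH → 1.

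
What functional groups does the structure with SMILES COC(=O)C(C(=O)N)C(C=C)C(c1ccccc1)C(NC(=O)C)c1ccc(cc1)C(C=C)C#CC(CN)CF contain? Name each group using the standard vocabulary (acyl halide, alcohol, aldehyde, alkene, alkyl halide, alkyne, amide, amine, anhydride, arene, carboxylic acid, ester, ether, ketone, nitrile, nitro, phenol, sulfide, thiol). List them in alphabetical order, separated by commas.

alkene, alkyl halide, alkyne, amide, amine, arene, ester

CH3O–C(=O)–: carbonyl C bonded to C and to –OCH3 → ester (not ketone + ether).
pendant –CONH2: carbonyl C bonded to C and N → amide.
pendant –CH=CH2: C=C double bond → alkene.
pendant –C6H5: benzene ring → arene.
pendant –NHC(=O)CH3: N bonded to a carbonyl → amide (not amine).
para-disubstituted benzene ring → arene.
pendant –CH=CH2: C=C double bond → alkene.
C≡C triple bond → alkyne.
pendant –CH2NH2: N on sp³ C, no adjacent C=O → amine.
halogen on an sp³ carbon → alkyl halide.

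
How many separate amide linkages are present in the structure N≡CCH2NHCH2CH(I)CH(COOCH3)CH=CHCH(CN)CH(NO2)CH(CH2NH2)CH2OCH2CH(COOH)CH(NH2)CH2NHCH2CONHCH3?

1

Working along the chain:
  N≡C: N≡C–: carbon triple-bonded to nitrogen → nitrile.
  CH2NHCH2: C–N–C with sp³ carbons and no adjacent C=O → amine (secondary).
  CH(I): halogen on an sp³ carbon → alkyl halide.
  CH(COOCH3): pendant –COOCH3: carbonyl C bonded to C and –OCH3 → ester.
  CH=CH: C=C double bond → alkene.
  CH(CN): pendant –C≡N: nitrile.
  CH(NO2): –NO2 on an sp³ carbon → nitro (the N=O is not a carbonyl).
  CH(CH2NH2): pendant –CH2NH2: N on sp³ C, no adjacent C=O → amine.
  CH2OCH2: C–O–C with sp³ carbons on both sides and no adjacent C=O → ether.
  CH(COOH): pendant –COOH: carbonyl C bonded to C and –OH → carboxylic acid.
  CH(NH2): –NH2 on an sp³ carbon with no adjacent C=O → amine.
  CH2NHCH2: C–N–C with sp³ carbons and no adjacent C=O → amine (secondary).
  CONHCH3: –C(=O)NHCH3: carbonyl C bonded to C and to N → amide (the N is not an amine).
Amide appears at: CONHCH3 → 1.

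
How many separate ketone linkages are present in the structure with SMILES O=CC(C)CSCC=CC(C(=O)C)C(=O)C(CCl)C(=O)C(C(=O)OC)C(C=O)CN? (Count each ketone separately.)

terminal –CHO: carbonyl C bonded to H and C → aldehyde.
C–S–C linkage → sulfide (thioether).
C=C double bond → alkene.
pendant –COCH3: carbonyl C bonded to two carbons → ketone.
–C(=O)– with carbon on both sides → ketone.
pendant –CH2X: halogen on sp³ carbon → alkyl halide.
–C(=O)– with carbon on both sides → ketone.
pendant –COOCH3: carbonyl C bonded to C and –OCH3 → ester.
pendant –CHO: carbonyl C bonded to C and H → aldehyde.
–NH2 on an sp³ carbon with no adjacent C=O → amine.
Ketone appears at: CH(COCH3), CO, CO → 3.

3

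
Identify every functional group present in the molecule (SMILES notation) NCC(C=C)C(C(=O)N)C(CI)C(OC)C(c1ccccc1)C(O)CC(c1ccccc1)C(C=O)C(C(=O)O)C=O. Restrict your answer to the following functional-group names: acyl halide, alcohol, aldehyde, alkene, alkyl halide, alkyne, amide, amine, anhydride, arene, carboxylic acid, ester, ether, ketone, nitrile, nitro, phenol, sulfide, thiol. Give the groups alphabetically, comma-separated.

alcohol, aldehyde, alkene, alkyl halide, amide, amine, arene, carboxylic acid, ether

Working along the chain:
  H2NCH2: –NH2 on an sp³ carbon with no adjacent C=O → amine.
  CH(CH=CH2): pendant –CH=CH2: C=C double bond → alkene.
  CH(CONH2): pendant –CONH2: carbonyl C bonded to C and N → amide.
  CH(CH2I): pendant –CH2X: halogen on sp³ carbon → alkyl halide.
  CH(OCH3): pendant –OCH3: C–O–C with sp³ C, no adjacent C=O → ether.
  CH(C6H5): pendant –C6H5: benzene ring → arene.
  CH(OH): –OH on an sp³ carbon → alcohol (secondary).
  CH(C6H5): pendant –C6H5: benzene ring → arene.
  CH(CHO): pendant –CHO: carbonyl C bonded to C and H → aldehyde.
  CH(COOH): pendant –COOH: carbonyl C bonded to C and –OH → carboxylic acid.
  CHO: terminal –CHO: carbonyl C bonded to H and C → aldehyde.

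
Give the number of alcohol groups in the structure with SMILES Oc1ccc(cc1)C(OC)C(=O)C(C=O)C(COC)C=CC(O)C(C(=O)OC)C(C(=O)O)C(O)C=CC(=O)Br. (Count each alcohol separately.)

2

Taking each segment in turn:
  HOC6H4: –OH attached directly to an aromatic ring → phenol (not alcohol); the ring itself is an arene.
  CH(OCH3): pendant –OCH3: C–O–C with sp³ C, no adjacent C=O → ether.
  CO: –C(=O)– with carbon on both sides → ketone.
  CH(CHO): pendant –CHO: carbonyl C bonded to C and H → aldehyde.
  CH(CH2OCH3): pendant –CH2OCH3: C–O–C linkage → ether.
  CH=CH: C=C double bond → alkene.
  CH(OH): –OH on an sp³ carbon → alcohol (secondary).
  CH(COOCH3): pendant –COOCH3: carbonyl C bonded to C and –OCH3 → ester.
  CH(COOH): pendant –COOH: carbonyl C bonded to C and –OH → carboxylic acid.
  CH(OH): –OH on an sp³ carbon → alcohol (secondary).
  CH=CH: C=C double bond → alkene.
  COBr: –C(=O)Br: carbonyl C bonded to C and to a halogen → acyl halide (not alkyl halide).
Alcohol appears at: CH(OH), CH(OH) → 2.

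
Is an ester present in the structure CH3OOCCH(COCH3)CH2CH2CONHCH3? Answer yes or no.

yes

CH3O–C(=O)–: carbonyl C bonded to C and to –OCH3 → ester (not ketone + ether).
pendant –COCH3: carbonyl C bonded to two carbons → ketone.
–C(=O)NHCH3: carbonyl C bonded to C and to N → amide (the N is not an amine).
The CH3OOC segment supplies the ester: CH3O–C(=O)–: carbonyl C bonded to C and to –OCH3 → ester (not ketone + ether).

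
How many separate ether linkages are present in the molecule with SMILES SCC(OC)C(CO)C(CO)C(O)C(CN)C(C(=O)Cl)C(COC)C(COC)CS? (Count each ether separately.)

–SH on an sp³ carbon → thiol.
pendant –OCH3: C–O–C with sp³ C, no adjacent C=O → ether.
pendant –CH2OH on an sp³ backbone C → alcohol.
pendant –CH2OH on an sp³ backbone C → alcohol.
–OH on an sp³ carbon → alcohol (secondary).
pendant –CH2NH2: N on sp³ C, no adjacent C=O → amine.
pendant –C(=O)X: carbonyl C bonded to C and halogen → acyl halide.
pendant –CH2OCH3: C–O–C linkage → ether.
pendant –CH2OCH3: C–O–C linkage → ether.
–SH on an sp³ carbon → thiol.
Ether appears at: CH(OCH3), CH(CH2OCH3), CH(CH2OCH3) → 3.

3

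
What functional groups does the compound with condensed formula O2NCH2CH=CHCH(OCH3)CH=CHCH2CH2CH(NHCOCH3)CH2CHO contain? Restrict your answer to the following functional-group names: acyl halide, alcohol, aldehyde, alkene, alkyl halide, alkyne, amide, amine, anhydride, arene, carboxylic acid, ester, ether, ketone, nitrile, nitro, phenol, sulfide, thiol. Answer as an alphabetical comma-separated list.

Working along the chain:
  O2NCH2: –NO2 on carbon → nitro group.
  CH=CH: C=C double bond → alkene.
  CH(OCH3): pendant –OCH3: C–O–C with sp³ C, no adjacent C=O → ether.
  CH=CH: C=C double bond → alkene.
  CH(NHCOCH3): pendant –NHC(=O)CH3: N bonded to a carbonyl → amide (not amine).
  CHO: terminal –CHO: carbonyl C bonded to H and C → aldehyde.

aldehyde, alkene, amide, ether, nitro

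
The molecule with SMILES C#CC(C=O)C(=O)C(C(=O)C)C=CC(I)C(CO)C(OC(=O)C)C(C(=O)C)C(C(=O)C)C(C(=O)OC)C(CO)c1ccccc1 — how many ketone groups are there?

C≡C triple bond → alkyne.
pendant –CHO: carbonyl C bonded to C and H → aldehyde.
–C(=O)– with carbon on both sides → ketone.
pendant –COCH3: carbonyl C bonded to two carbons → ketone.
C=C double bond → alkene.
halogen on an sp³ carbon → alkyl halide.
pendant –CH2OH on an sp³ backbone C → alcohol.
pendant –OC(=O)CH3: an acyloxy group → ester.
pendant –COCH3: carbonyl C bonded to two carbons → ketone.
pendant –COCH3: carbonyl C bonded to two carbons → ketone.
pendant –COOCH3: carbonyl C bonded to C and –OCH3 → ester.
pendant –CH2OH on an sp³ backbone C → alcohol.
–C6H5 phenyl ring → arene.
Ketone appears at: CO, CH(COCH3), CH(COCH3), CH(COCH3) → 4.

4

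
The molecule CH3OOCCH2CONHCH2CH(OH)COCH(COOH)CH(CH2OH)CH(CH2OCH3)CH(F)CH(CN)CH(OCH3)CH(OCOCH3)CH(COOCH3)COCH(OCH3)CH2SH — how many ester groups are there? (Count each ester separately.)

3

Reading the structure from left to right:
  CH3OOC: CH3O–C(=O)–: carbonyl C bonded to C and to –OCH3 → ester (not ketone + ether).
  CH2CONHCH2: –C(=O)–N– linkage → amide (the N is not an amine).
  CH(OH): –OH on an sp³ carbon → alcohol (secondary).
  CO: –C(=O)– with carbon on both sides → ketone.
  CH(COOH): pendant –COOH: carbonyl C bonded to C and –OH → carboxylic acid.
  CH(CH2OH): pendant –CH2OH on an sp³ backbone C → alcohol.
  CH(CH2OCH3): pendant –CH2OCH3: C–O–C linkage → ether.
  CH(F): halogen on an sp³ carbon → alkyl halide.
  CH(CN): pendant –C≡N: nitrile.
  CH(OCH3): pendant –OCH3: C–O–C with sp³ C, no adjacent C=O → ether.
  CH(OCOCH3): pendant –OC(=O)CH3: an acyloxy group → ester.
  CH(COOCH3): pendant –COOCH3: carbonyl C bonded to C and –OCH3 → ester.
  CO: –C(=O)– with carbon on both sides → ketone.
  CH(OCH3): pendant –OCH3: C–O–C with sp³ C, no adjacent C=O → ether.
  CH2SH: –SH on an sp³ carbon → thiol.
Ester appears at: CH3OOC, CH(OCOCH3), CH(COOCH3) → 3.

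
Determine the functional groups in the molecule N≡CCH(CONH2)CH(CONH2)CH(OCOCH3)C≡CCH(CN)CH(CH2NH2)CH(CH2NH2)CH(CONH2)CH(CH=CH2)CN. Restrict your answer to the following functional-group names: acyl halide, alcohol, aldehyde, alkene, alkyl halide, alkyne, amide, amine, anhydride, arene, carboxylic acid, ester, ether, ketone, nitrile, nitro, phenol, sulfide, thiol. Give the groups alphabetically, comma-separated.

N≡C–: carbon triple-bonded to nitrogen → nitrile.
pendant –CONH2: carbonyl C bonded to C and N → amide.
pendant –CONH2: carbonyl C bonded to C and N → amide.
pendant –OC(=O)CH3: an acyloxy group → ester.
C≡C triple bond → alkyne.
pendant –C≡N: nitrile.
pendant –CH2NH2: N on sp³ C, no adjacent C=O → amine.
pendant –CH2NH2: N on sp³ C, no adjacent C=O → amine.
pendant –CONH2: carbonyl C bonded to C and N → amide.
pendant –CH=CH2: C=C double bond → alkene.
–C≡N: carbon triple-bonded to nitrogen → nitrile.

alkene, alkyne, amide, amine, ester, nitrile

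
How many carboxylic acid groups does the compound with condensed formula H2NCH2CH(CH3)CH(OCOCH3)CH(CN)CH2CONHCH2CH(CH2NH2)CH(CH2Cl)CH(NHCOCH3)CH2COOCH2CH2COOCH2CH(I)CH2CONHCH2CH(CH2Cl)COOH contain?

1

–NH2 on an sp³ carbon with no adjacent C=O → amine.
pendant –OC(=O)CH3: an acyloxy group → ester.
pendant –C≡N: nitrile.
–C(=O)–N– linkage → amide (the N is not an amine).
pendant –CH2NH2: N on sp³ C, no adjacent C=O → amine.
pendant –CH2X: halogen on sp³ carbon → alkyl halide.
pendant –NHC(=O)CH3: N bonded to a carbonyl → amide (not amine).
–C(=O)–O–C with C on the carbonyl side → ester.
–C(=O)–O–C with C on the carbonyl side → ester.
halogen on an sp³ carbon → alkyl halide.
–C(=O)–N– linkage → amide (the N is not an amine).
pendant –CH2X: halogen on sp³ carbon → alkyl halide.
–COOH: carbonyl C bonded to –OH and C → carboxylic acid (the –OH is not a separate alcohol).
Carboxylic acid appears at: COOH → 1.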